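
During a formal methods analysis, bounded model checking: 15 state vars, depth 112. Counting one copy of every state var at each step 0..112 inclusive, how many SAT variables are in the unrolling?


BMC unrolls to depth k, creating one copy of each state var for steps 0..k.
Step count = 112 + 1 = 113 (steps 0 through 112)
Vars per step = 15
Total = 15 * 113 = 1695

1695


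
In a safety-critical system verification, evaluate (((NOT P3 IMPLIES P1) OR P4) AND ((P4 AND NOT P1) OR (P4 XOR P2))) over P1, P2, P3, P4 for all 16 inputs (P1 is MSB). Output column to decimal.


Formula: (((NOT P3 IMPLIES P1) OR P4) AND ((P4 AND NOT P1) OR (P4 XOR P2))) over P1, P2, P3, P4 (16 rows)
Evaluate each row (bits = P1,P2,P3,P4, MSB first):
  row 0 [0000]: (((NOT 0 IMPLIES 0) OR 0) AND ((0 AND NOT 0) OR (0 XOR 0))) -> 0
  row 1 [0001]: (((NOT 0 IMPLIES 0) OR 1) AND ((1 AND NOT 0) OR (1 XOR 0))) -> 1
  row 2 [0010]: (((NOT 1 IMPLIES 0) OR 0) AND ((0 AND NOT 0) OR (0 XOR 0))) -> 0
  row 3 [0011]: (((NOT 1 IMPLIES 0) OR 1) AND ((1 AND NOT 0) OR (1 XOR 0))) -> 1
  row 4 [0100]: (((NOT 0 IMPLIES 0) OR 0) AND ((0 AND NOT 0) OR (0 XOR 1))) -> 0
  row 5 [0101]: (((NOT 0 IMPLIES 0) OR 1) AND ((1 AND NOT 0) OR (1 XOR 1))) -> 1
  row 6 [0110]: (((NOT 1 IMPLIES 0) OR 0) AND ((0 AND NOT 0) OR (0 XOR 1))) -> 1
  row 7 [0111]: (((NOT 1 IMPLIES 0) OR 1) AND ((1 AND NOT 0) OR (1 XOR 1))) -> 1
  row 8 [1000]: (((NOT 0 IMPLIES 1) OR 0) AND ((0 AND NOT 1) OR (0 XOR 0))) -> 0
  row 9 [1001]: (((NOT 0 IMPLIES 1) OR 1) AND ((1 AND NOT 1) OR (1 XOR 0))) -> 1
  row 10 [1010]: (((NOT 1 IMPLIES 1) OR 0) AND ((0 AND NOT 1) OR (0 XOR 0))) -> 0
  row 11 [1011]: (((NOT 1 IMPLIES 1) OR 1) AND ((1 AND NOT 1) OR (1 XOR 0))) -> 1
  row 12 [1100]: (((NOT 0 IMPLIES 1) OR 0) AND ((0 AND NOT 1) OR (0 XOR 1))) -> 1
  row 13 [1101]: (((NOT 0 IMPLIES 1) OR 1) AND ((1 AND NOT 1) OR (1 XOR 1))) -> 0
  row 14 [1110]: (((NOT 1 IMPLIES 1) OR 0) AND ((0 AND NOT 1) OR (0 XOR 1))) -> 1
  row 15 [1111]: (((NOT 1 IMPLIES 1) OR 1) AND ((1 AND NOT 1) OR (1 XOR 1))) -> 0
Full result column, 4 rows per line (P1,P2 fixed per line; P3,P4 runs 00..11 left to right):
  rows 0-3 [P1,P2=00]: 0101  = hex 5
  rows 4-7 [P1,P2=01]: 0111  = hex 7
  rows 8-11 [P1,P2=10]: 0101  = hex 5
  rows 12-15 [P1,P2=11]: 1010  = hex A
Output column (row 0 .. row 15) = 0101011101011010
Output column grouped in 4s = 0101 0111 0101 1010 = 0x575A
Convert to decimal digit by digit (value = value*16 + digit):
  5 -> 5
  5*16 + 7 = 87
  87*16 + 5 = 1397
  1397*16 + 10 (A) = 22362
Decimal = 22362

22362


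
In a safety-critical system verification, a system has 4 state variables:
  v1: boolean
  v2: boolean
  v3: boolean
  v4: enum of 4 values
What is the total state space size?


State space = product of domain sizes of all variables.
Domain sizes:
  v1 (boolean): 2
  v2 (boolean): 2
  v3 (boolean): 2
  v4 (enum of 4 values): 4
Product = 2 * 2 * 2 * 4 = 32

32


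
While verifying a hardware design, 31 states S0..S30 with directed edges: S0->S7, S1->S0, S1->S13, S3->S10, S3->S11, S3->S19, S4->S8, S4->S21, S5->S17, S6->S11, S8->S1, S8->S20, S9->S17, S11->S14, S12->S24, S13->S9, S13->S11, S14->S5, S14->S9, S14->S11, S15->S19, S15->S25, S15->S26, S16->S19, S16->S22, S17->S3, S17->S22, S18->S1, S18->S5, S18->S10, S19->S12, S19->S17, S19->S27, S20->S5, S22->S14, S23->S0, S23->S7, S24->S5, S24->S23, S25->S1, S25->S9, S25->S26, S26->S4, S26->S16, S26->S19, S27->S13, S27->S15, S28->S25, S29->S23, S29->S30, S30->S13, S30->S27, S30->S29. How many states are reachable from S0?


BFS from S0:
  layer 0: {S0}
  layer 1: {S7}
Reachable set: {S0, S7}
Count = 2

2


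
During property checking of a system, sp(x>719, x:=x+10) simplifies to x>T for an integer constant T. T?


Formula: sp(P, x:=E) = exists old_x. (x = E[old_x/x]) AND P[old_x/x] (old_x is the value of x before the assignment; eliminate old_x by solving x = E[old_x/x] for old_x)
Step 1: Precondition P: x>719, i.e. old_x > 719
Step 2: Assignment gives x = old_x + 10, so old_x = x - 10
Step 3: Substitute into P: x - 10 > 719
Step 4: Simplify: x > 719+10 = 729

729


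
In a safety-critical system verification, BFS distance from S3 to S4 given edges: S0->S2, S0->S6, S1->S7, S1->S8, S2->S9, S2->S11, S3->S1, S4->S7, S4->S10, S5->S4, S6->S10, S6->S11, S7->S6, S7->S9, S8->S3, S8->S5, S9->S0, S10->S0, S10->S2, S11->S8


BFS layer-by-layer from S3:
  dist 0: {S3}
  dist 1: {S1}
  dist 2: {S7, S8}
  dist 3: {S5, S6, S9}
  dist 4: {S0, S4, S10, S11}
  -> S4 reached at distance 4
Shortest path length = 4

4


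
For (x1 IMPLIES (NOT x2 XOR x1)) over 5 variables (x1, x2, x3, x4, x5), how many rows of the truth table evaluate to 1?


Formula: (x1 IMPLIES (NOT x2 XOR x1)) over 5 vars (32 rows)
Evaluate each row (x1, x2, x3, x4, x5 as bits, MSB first):
  row 0 [00000]: (0 IMPLIES (NOT 0 XOR 0)) -> 1
  row 1 [00001]: (0 IMPLIES (NOT 0 XOR 0)) -> 1
  row 2 [00010]: (0 IMPLIES (NOT 0 XOR 0)) -> 1
  row 3 [00011]: (0 IMPLIES (NOT 0 XOR 0)) -> 1
  row 4 [00100]: (0 IMPLIES (NOT 0 XOR 0)) -> 1
  row 5 [00101]: (0 IMPLIES (NOT 0 XOR 0)) -> 1
  row 6 [00110]: (0 IMPLIES (NOT 0 XOR 0)) -> 1
  row 7 [00111]: (0 IMPLIES (NOT 0 XOR 0)) -> 1
  row 8 [01000]: (0 IMPLIES (NOT 1 XOR 0)) -> 1
  row 9 [01001]: (0 IMPLIES (NOT 1 XOR 0)) -> 1
  row 10 [01010]: (0 IMPLIES (NOT 1 XOR 0)) -> 1
  row 11 [01011]: (0 IMPLIES (NOT 1 XOR 0)) -> 1
  row 12 [01100]: (0 IMPLIES (NOT 1 XOR 0)) -> 1
  row 13 [01101]: (0 IMPLIES (NOT 1 XOR 0)) -> 1
  row 14 [01110]: (0 IMPLIES (NOT 1 XOR 0)) -> 1
  row 15 [01111]: (0 IMPLIES (NOT 1 XOR 0)) -> 1
  row 16 [10000]: (1 IMPLIES (NOT 0 XOR 1)) -> 0
  row 17 [10001]: (1 IMPLIES (NOT 0 XOR 1)) -> 0
  row 18 [10010]: (1 IMPLIES (NOT 0 XOR 1)) -> 0
  row 19 [10011]: (1 IMPLIES (NOT 0 XOR 1)) -> 0
  row 20 [10100]: (1 IMPLIES (NOT 0 XOR 1)) -> 0
  row 21 [10101]: (1 IMPLIES (NOT 0 XOR 1)) -> 0
  row 22 [10110]: (1 IMPLIES (NOT 0 XOR 1)) -> 0
  row 23 [10111]: (1 IMPLIES (NOT 0 XOR 1)) -> 0
  row 24 [11000]: (1 IMPLIES (NOT 1 XOR 1)) -> 1
  row 25 [11001]: (1 IMPLIES (NOT 1 XOR 1)) -> 1
  row 26 [11010]: (1 IMPLIES (NOT 1 XOR 1)) -> 1
  row 27 [11011]: (1 IMPLIES (NOT 1 XOR 1)) -> 1
  row 28 [11100]: (1 IMPLIES (NOT 1 XOR 1)) -> 1
  row 29 [11101]: (1 IMPLIES (NOT 1 XOR 1)) -> 1
  row 30 [11110]: (1 IMPLIES (NOT 1 XOR 1)) -> 1
  row 31 [11111]: (1 IMPLIES (NOT 1 XOR 1)) -> 1
Full result column, 8 rows per line (x1,x2 fixed per line; x3,x4,x5 runs 000..111 left to right):
  rows 0-7 [x1,x2=00]: 11111111  (ones: 8)
  rows 8-15 [x1,x2=01]: 11111111  (ones: 8)
  rows 16-23 [x1,x2=10]: 00000000  (ones: 0)
  rows 24-31 [x1,x2=11]: 11111111  (ones: 8)
Count of 1-rows = 8+8+0+8 = 24

24


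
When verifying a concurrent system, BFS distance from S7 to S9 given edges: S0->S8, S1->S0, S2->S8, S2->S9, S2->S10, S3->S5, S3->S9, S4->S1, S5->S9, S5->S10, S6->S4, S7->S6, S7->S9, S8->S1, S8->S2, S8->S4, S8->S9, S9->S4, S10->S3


BFS layer-by-layer from S7:
  dist 0: {S7}
  dist 1: {S6, S9}
  -> S9 reached at distance 1
Shortest path length = 1

1


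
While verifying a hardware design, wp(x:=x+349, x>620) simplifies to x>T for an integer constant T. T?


Formula: wp(x:=E, P) = P[E/x] (substitute E for x in postcondition)
Step 1: Postcondition: x>620
Step 2: Substitute x+349 for x: x+349>620
Step 3: Solve for x: x > 620-349 = 271

271


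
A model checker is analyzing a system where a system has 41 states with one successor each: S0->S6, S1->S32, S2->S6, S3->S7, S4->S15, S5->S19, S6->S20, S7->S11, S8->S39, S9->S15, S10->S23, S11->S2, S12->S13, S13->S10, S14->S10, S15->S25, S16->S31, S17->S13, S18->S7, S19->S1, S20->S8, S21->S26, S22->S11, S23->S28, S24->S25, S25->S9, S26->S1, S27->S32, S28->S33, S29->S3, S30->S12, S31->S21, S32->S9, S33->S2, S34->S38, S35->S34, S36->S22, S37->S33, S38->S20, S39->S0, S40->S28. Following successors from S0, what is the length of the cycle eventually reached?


Trace from S0 until a state repeats:
  S0 -> S6 -> S20 -> S8 -> S39 -> S0
S0 first seen at step 0, revisited at step 5.
Cycle length = 5 - 0 = 5

5


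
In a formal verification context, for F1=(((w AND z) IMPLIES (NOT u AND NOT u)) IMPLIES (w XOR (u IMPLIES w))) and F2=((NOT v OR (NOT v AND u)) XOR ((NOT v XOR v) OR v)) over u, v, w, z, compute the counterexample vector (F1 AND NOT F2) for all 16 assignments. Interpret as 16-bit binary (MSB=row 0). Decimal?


F1 = (((w AND z) IMPLIES (NOT u AND NOT u)) IMPLIES (w XOR (u IMPLIES w)))
F2 = ((NOT v OR (NOT v AND u)) XOR ((NOT v XOR v) OR v))
Counterexample to F1=>F2 is where F1=1 and F2=0.
Evaluate each row (bits = u,v,w,z, MSB first):
  row 0 [0000]: F1=1 F2=0 -> F1&~F2 -> 1
  row 1 [0001]: F1=1 F2=0 -> F1&~F2 -> 1
  row 2 [0010]: F1=0 F2=0 -> F1&~F2 -> 0
  row 3 [0011]: F1=0 F2=0 -> F1&~F2 -> 0
  row 4 [0100]: F1=1 F2=1 -> F1&~F2 -> 0
  row 5 [0101]: F1=1 F2=1 -> F1&~F2 -> 0
  row 6 [0110]: F1=0 F2=1 -> F1&~F2 -> 0
  row 7 [0111]: F1=0 F2=1 -> F1&~F2 -> 0
  row 8 [1000]: F1=0 F2=0 -> F1&~F2 -> 0
  row 9 [1001]: F1=0 F2=0 -> F1&~F2 -> 0
  row 10 [1010]: F1=0 F2=0 -> F1&~F2 -> 0
  row 11 [1011]: F1=1 F2=0 -> F1&~F2 -> 1
  row 12 [1100]: F1=0 F2=1 -> F1&~F2 -> 0
  row 13 [1101]: F1=0 F2=1 -> F1&~F2 -> 0
  row 14 [1110]: F1=0 F2=1 -> F1&~F2 -> 0
  row 15 [1111]: F1=1 F2=1 -> F1&~F2 -> 0
Full result column, 4 rows per line (u,v fixed per line; w,z runs 00..11 left to right):
  rows 0-3 [u,v=00]: 1100  = hex C
  rows 4-7 [u,v=01]: 0000  = hex 0
  rows 8-11 [u,v=10]: 0001  = hex 1
  rows 12-15 [u,v=11]: 0000  = hex 0
Counterexample vector (row 0 .. row 15) = 1100000000010000
Output column grouped in 4s = 1100 0000 0001 0000 = 0xC010
Convert to decimal digit by digit (value = value*16 + digit):
  C -> 12
  12*16 + 0 = 192
  192*16 + 1 = 3073
  3073*16 + 0 = 49168
Decimal = 49168

49168


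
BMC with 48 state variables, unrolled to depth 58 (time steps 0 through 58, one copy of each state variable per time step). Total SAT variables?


BMC unrolls to depth k, creating one copy of each state var for steps 0..k.
Step count = 58 + 1 = 59 (steps 0 through 58)
Vars per step = 48
Total = 48 * 59 = 2832

2832


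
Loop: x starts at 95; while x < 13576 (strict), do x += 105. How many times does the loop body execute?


Step 1: x goes from 95 toward 13576 by 105; the body runs while x<13576, so iterations = ceil((bound-start)/step)
Step 2: Distance=13481
Step 3: ceil(13481/105)=129

129


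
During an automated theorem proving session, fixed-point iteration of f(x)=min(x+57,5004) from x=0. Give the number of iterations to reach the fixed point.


Step 1: x=0, cap=5004, increment=57
Step 2: x grows by 57 each step until capped at 5004; fixed point is x=5004
Step 3: iterations = ceil(5004/57) = 88

88


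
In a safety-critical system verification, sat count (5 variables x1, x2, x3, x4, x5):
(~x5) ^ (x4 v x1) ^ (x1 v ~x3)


CNF with 3 clauses over 5 vars (32 assignments).
An assignment satisfies CNF iff every clause has >=1 true literal.
Check each row (bits = x1,x2,x3,x4,x5; clause T/F shown):
  row 0 [00000]: clauses=TFT -> 0
  row 1 [00001]: clauses=FFT -> 0
  row 2 [00010]: clauses=TTT -> 1
  row 3 [00011]: clauses=FTT -> 0
  row 4 [00100]: clauses=TFF -> 0
  row 5 [00101]: clauses=FFF -> 0
  row 6 [00110]: clauses=TTF -> 0
  row 7 [00111]: clauses=FTF -> 0
  row 8 [01000]: clauses=TFT -> 0
  row 9 [01001]: clauses=FFT -> 0
  row 10 [01010]: clauses=TTT -> 1
  row 11 [01011]: clauses=FTT -> 0
  row 12 [01100]: clauses=TFF -> 0
  row 13 [01101]: clauses=FFF -> 0
  row 14 [01110]: clauses=TTF -> 0
  row 15 [01111]: clauses=FTF -> 0
  row 16 [10000]: clauses=TTT -> 1
  row 17 [10001]: clauses=FTT -> 0
  row 18 [10010]: clauses=TTT -> 1
  row 19 [10011]: clauses=FTT -> 0
  row 20 [10100]: clauses=TTT -> 1
  row 21 [10101]: clauses=FTT -> 0
  row 22 [10110]: clauses=TTT -> 1
  row 23 [10111]: clauses=FTT -> 0
  row 24 [11000]: clauses=TTT -> 1
  row 25 [11001]: clauses=FTT -> 0
  row 26 [11010]: clauses=TTT -> 1
  row 27 [11011]: clauses=FTT -> 0
  row 28 [11100]: clauses=TTT -> 1
  row 29 [11101]: clauses=FTT -> 0
  row 30 [11110]: clauses=TTT -> 1
  row 31 [11111]: clauses=FTT -> 0
Full result column, 8 rows per line (x1,x2 fixed per line; x3,x4,x5 runs 000..111 left to right):
  rows 0-7 [x1,x2=00]: 00100000  (ones: 1)
  rows 8-15 [x1,x2=01]: 00100000  (ones: 1)
  rows 16-23 [x1,x2=10]: 10101010  (ones: 4)
  rows 24-31 [x1,x2=11]: 10101010  (ones: 4)
Satisfying assignments = 1+1+4+4 = 10

10


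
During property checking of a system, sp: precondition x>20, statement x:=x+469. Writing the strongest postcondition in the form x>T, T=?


Formula: sp(P, x:=E) = exists old_x. (x = E[old_x/x]) AND P[old_x/x] (old_x is the value of x before the assignment; eliminate old_x by solving x = E[old_x/x] for old_x)
Step 1: Precondition P: x>20, i.e. old_x > 20
Step 2: Assignment gives x = old_x + 469, so old_x = x - 469
Step 3: Substitute into P: x - 469 > 20
Step 4: Simplify: x > 20+469 = 489

489


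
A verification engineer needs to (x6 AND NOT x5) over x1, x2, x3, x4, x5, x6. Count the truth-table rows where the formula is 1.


Formula: (x6 AND NOT x5) over 6 vars (64 rows)
Evaluate each row (x1, x2, x3, x4, x5, x6 as bits, MSB first):
  row 0 [000000]: (0 AND NOT 0) -> 0
  row 1 [000001]: (1 AND NOT 0) -> 1
  row 2 [000010]: (0 AND NOT 1) -> 0
  row 3 [000011]: (1 AND NOT 1) -> 0
  row 4 [000100]: (0 AND NOT 0) -> 0
  (every remaining row is evaluated the same way; all 64 results are listed next)
Full result column, 8 rows per line (x1,x2,x3 fixed per line; x4,x5,x6 runs 000..111 left to right):
  rows 0-7 [x1,x2,x3=000]: 01000100  (ones: 2)
  rows 8-15 [x1,x2,x3=001]: 01000100  (ones: 2)
  rows 16-23 [x1,x2,x3=010]: 01000100  (ones: 2)
  rows 24-31 [x1,x2,x3=011]: 01000100  (ones: 2)
  rows 32-39 [x1,x2,x3=100]: 01000100  (ones: 2)
  rows 40-47 [x1,x2,x3=101]: 01000100  (ones: 2)
  rows 48-55 [x1,x2,x3=110]: 01000100  (ones: 2)
  rows 56-63 [x1,x2,x3=111]: 01000100  (ones: 2)
Count of 1-rows = 2+2+2+2+2+2+2+2 = 16

16


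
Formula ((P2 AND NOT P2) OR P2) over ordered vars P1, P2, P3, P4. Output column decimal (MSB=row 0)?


Formula: ((P2 AND NOT P2) OR P2) over P1, P2, P3, P4 (16 rows)
Evaluate each row (bits = P1,P2,P3,P4, MSB first):
  row 0 [0000]: ((0 AND NOT 0) OR 0) -> 0
  row 1 [0001]: ((0 AND NOT 0) OR 0) -> 0
  row 2 [0010]: ((0 AND NOT 0) OR 0) -> 0
  row 3 [0011]: ((0 AND NOT 0) OR 0) -> 0
  row 4 [0100]: ((1 AND NOT 1) OR 1) -> 1
  row 5 [0101]: ((1 AND NOT 1) OR 1) -> 1
  row 6 [0110]: ((1 AND NOT 1) OR 1) -> 1
  row 7 [0111]: ((1 AND NOT 1) OR 1) -> 1
  row 8 [1000]: ((0 AND NOT 0) OR 0) -> 0
  row 9 [1001]: ((0 AND NOT 0) OR 0) -> 0
  row 10 [1010]: ((0 AND NOT 0) OR 0) -> 0
  row 11 [1011]: ((0 AND NOT 0) OR 0) -> 0
  row 12 [1100]: ((1 AND NOT 1) OR 1) -> 1
  row 13 [1101]: ((1 AND NOT 1) OR 1) -> 1
  row 14 [1110]: ((1 AND NOT 1) OR 1) -> 1
  row 15 [1111]: ((1 AND NOT 1) OR 1) -> 1
Full result column, 4 rows per line (P1,P2 fixed per line; P3,P4 runs 00..11 left to right):
  rows 0-3 [P1,P2=00]: 0000  = hex 0
  rows 4-7 [P1,P2=01]: 1111  = hex F
  rows 8-11 [P1,P2=10]: 0000  = hex 0
  rows 12-15 [P1,P2=11]: 1111  = hex F
Output column (row 0 .. row 15) = 0000111100001111
Output column grouped in 4s = 0000 1111 0000 1111 = 0x0F0F
Convert to decimal digit by digit (value = value*16 + digit):
  0 -> 0
  0*16 + 15 (F) = 15
  15*16 + 0 = 240
  240*16 + 15 (F) = 3855
Decimal = 3855

3855


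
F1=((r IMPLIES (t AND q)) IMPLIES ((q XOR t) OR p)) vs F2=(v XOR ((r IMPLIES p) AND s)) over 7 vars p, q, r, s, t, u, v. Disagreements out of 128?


F1 = ((r IMPLIES (t AND q)) IMPLIES ((q XOR t) OR p))
F2 = (v XOR ((r IMPLIES p) AND s))
Evaluate both on each of 128 rows (bits = p,q,r,s,t,u,v):
  row 0 [0000000]: F1=0 F2=0 -> 0
  row 1 [0000001]: F1=0 F2=1 (differ) -> 1
  row 2 [0000010]: F1=0 F2=0 -> 0
  row 3 [0000011]: F1=0 F2=1 (differ) -> 1
  row 4 [0000100]: F1=1 F2=0 (differ) -> 1
  (every remaining row is evaluated the same way; all 128 results are listed next)
Full result column, 8 rows per line (p,q,r,s fixed per line; t,u,v runs 000..111 left to right):
  rows 0-7 [p,q,r,s=0000]: 01011010  (ones: 4)
  rows 8-15 [p,q,r,s=0001]: 10100101  (ones: 4)
  rows 16-23 [p,q,r,s=0010]: 10101010  (ones: 4)
  rows 24-31 [p,q,r,s=0011]: 10101010  (ones: 4)
  rows 32-39 [p,q,r,s=0100]: 10100101  (ones: 4)
  rows 40-47 [p,q,r,s=0101]: 01011010  (ones: 4)
  rows 48-55 [p,q,r,s=0110]: 10100101  (ones: 4)
  rows 56-63 [p,q,r,s=0111]: 10100101  (ones: 4)
  rows 64-71 [p,q,r,s=1000]: 10101010  (ones: 4)
  rows 72-79 [p,q,r,s=1001]: 01010101  (ones: 4)
  rows 80-87 [p,q,r,s=1010]: 10101010  (ones: 4)
  rows 88-95 [p,q,r,s=1011]: 01010101  (ones: 4)
  rows 96-103 [p,q,r,s=1100]: 10101010  (ones: 4)
  rows 104-111 [p,q,r,s=1101]: 01010101  (ones: 4)
  rows 112-119 [p,q,r,s=1110]: 10101010  (ones: 4)
  rows 120-127 [p,q,r,s=1111]: 01010101  (ones: 4)
Disagreements = 4+4+4+4+4+4+4+4+4+4+4+4+4+4+4+4 = 64

64


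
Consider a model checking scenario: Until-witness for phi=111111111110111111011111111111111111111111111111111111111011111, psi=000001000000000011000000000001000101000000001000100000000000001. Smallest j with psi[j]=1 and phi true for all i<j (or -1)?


(phi U psi) at 0: need smallest j with psi[j]=1 and phi[i]=1 for all i in [0,j).
Scan from step 0:
  step 0: phi=1, psi=0 -> continue
  step 1: phi=1, psi=0 -> continue
  step 2: phi=1, psi=0 -> continue
  step 3: phi=1, psi=0 -> continue
  step 5: psi=1 and phi held for [0,5) -> witness found
Witness step = 5

5


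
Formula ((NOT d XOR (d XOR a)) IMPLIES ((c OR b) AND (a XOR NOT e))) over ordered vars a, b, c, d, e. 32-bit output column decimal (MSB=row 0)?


Formula: ((NOT d XOR (d XOR a)) IMPLIES ((c OR b) AND (a XOR NOT e))) over a, b, c, d, e (32 rows)
Evaluate each row (bits = a,b,c,d,e, MSB first):
  row 0 [00000]: ((NOT 0 XOR (0 XOR 0)) IMPLIES ((0 OR 0) AND (0 XOR NOT 0))) -> 0
  row 1 [00001]: ((NOT 0 XOR (0 XOR 0)) IMPLIES ((0 OR 0) AND (0 XOR NOT 1))) -> 0
  row 2 [00010]: ((NOT 1 XOR (1 XOR 0)) IMPLIES ((0 OR 0) AND (0 XOR NOT 0))) -> 0
  row 3 [00011]: ((NOT 1 XOR (1 XOR 0)) IMPLIES ((0 OR 0) AND (0 XOR NOT 1))) -> 0
  row 4 [00100]: ((NOT 0 XOR (0 XOR 0)) IMPLIES ((1 OR 0) AND (0 XOR NOT 0))) -> 1
  row 5 [00101]: ((NOT 0 XOR (0 XOR 0)) IMPLIES ((1 OR 0) AND (0 XOR NOT 1))) -> 0
  row 6 [00110]: ((NOT 1 XOR (1 XOR 0)) IMPLIES ((1 OR 0) AND (0 XOR NOT 0))) -> 1
  row 7 [00111]: ((NOT 1 XOR (1 XOR 0)) IMPLIES ((1 OR 0) AND (0 XOR NOT 1))) -> 0
  row 8 [01000]: ((NOT 0 XOR (0 XOR 0)) IMPLIES ((0 OR 1) AND (0 XOR NOT 0))) -> 1
  row 9 [01001]: ((NOT 0 XOR (0 XOR 0)) IMPLIES ((0 OR 1) AND (0 XOR NOT 1))) -> 0
  row 10 [01010]: ((NOT 1 XOR (1 XOR 0)) IMPLIES ((0 OR 1) AND (0 XOR NOT 0))) -> 1
  row 11 [01011]: ((NOT 1 XOR (1 XOR 0)) IMPLIES ((0 OR 1) AND (0 XOR NOT 1))) -> 0
  row 12 [01100]: ((NOT 0 XOR (0 XOR 0)) IMPLIES ((1 OR 1) AND (0 XOR NOT 0))) -> 1
  row 13 [01101]: ((NOT 0 XOR (0 XOR 0)) IMPLIES ((1 OR 1) AND (0 XOR NOT 1))) -> 0
  row 14 [01110]: ((NOT 1 XOR (1 XOR 0)) IMPLIES ((1 OR 1) AND (0 XOR NOT 0))) -> 1
  row 15 [01111]: ((NOT 1 XOR (1 XOR 0)) IMPLIES ((1 OR 1) AND (0 XOR NOT 1))) -> 0
  row 16 [10000]: ((NOT 0 XOR (0 XOR 1)) IMPLIES ((0 OR 0) AND (1 XOR NOT 0))) -> 1
  row 17 [10001]: ((NOT 0 XOR (0 XOR 1)) IMPLIES ((0 OR 0) AND (1 XOR NOT 1))) -> 1
  row 18 [10010]: ((NOT 1 XOR (1 XOR 1)) IMPLIES ((0 OR 0) AND (1 XOR NOT 0))) -> 1
  row 19 [10011]: ((NOT 1 XOR (1 XOR 1)) IMPLIES ((0 OR 0) AND (1 XOR NOT 1))) -> 1
  row 20 [10100]: ((NOT 0 XOR (0 XOR 1)) IMPLIES ((1 OR 0) AND (1 XOR NOT 0))) -> 1
  row 21 [10101]: ((NOT 0 XOR (0 XOR 1)) IMPLIES ((1 OR 0) AND (1 XOR NOT 1))) -> 1
  row 22 [10110]: ((NOT 1 XOR (1 XOR 1)) IMPLIES ((1 OR 0) AND (1 XOR NOT 0))) -> 1
  row 23 [10111]: ((NOT 1 XOR (1 XOR 1)) IMPLIES ((1 OR 0) AND (1 XOR NOT 1))) -> 1
  row 24 [11000]: ((NOT 0 XOR (0 XOR 1)) IMPLIES ((0 OR 1) AND (1 XOR NOT 0))) -> 1
  row 25 [11001]: ((NOT 0 XOR (0 XOR 1)) IMPLIES ((0 OR 1) AND (1 XOR NOT 1))) -> 1
  row 26 [11010]: ((NOT 1 XOR (1 XOR 1)) IMPLIES ((0 OR 1) AND (1 XOR NOT 0))) -> 1
  row 27 [11011]: ((NOT 1 XOR (1 XOR 1)) IMPLIES ((0 OR 1) AND (1 XOR NOT 1))) -> 1
  row 28 [11100]: ((NOT 0 XOR (0 XOR 1)) IMPLIES ((1 OR 1) AND (1 XOR NOT 0))) -> 1
  row 29 [11101]: ((NOT 0 XOR (0 XOR 1)) IMPLIES ((1 OR 1) AND (1 XOR NOT 1))) -> 1
  row 30 [11110]: ((NOT 1 XOR (1 XOR 1)) IMPLIES ((1 OR 1) AND (1 XOR NOT 0))) -> 1
  row 31 [11111]: ((NOT 1 XOR (1 XOR 1)) IMPLIES ((1 OR 1) AND (1 XOR NOT 1))) -> 1
Full result column, 4 rows per line (a,b,c fixed per line; d,e runs 00..11 left to right):
  rows 0-3 [a,b,c=000]: 0000  = hex 0
  rows 4-7 [a,b,c=001]: 1010  = hex A
  rows 8-11 [a,b,c=010]: 1010  = hex A
  rows 12-15 [a,b,c=011]: 1010  = hex A
  rows 16-19 [a,b,c=100]: 1111  = hex F
  rows 20-23 [a,b,c=101]: 1111  = hex F
  rows 24-27 [a,b,c=110]: 1111  = hex F
  rows 28-31 [a,b,c=111]: 1111  = hex F
Output column (row 0 .. row 31) = 00001010101010101111111111111111
Output column grouped in 4s = 0000 1010 1010 1010 1111 1111 1111 1111 = 0x0AAAFFFF
Convert to decimal digit by digit (value = value*16 + digit):
  0 -> 0
  0*16 + 10 (A) = 10
  10*16 + 10 (A) = 170
  170*16 + 10 (A) = 2730
  2730*16 + 15 (F) = 43695
  43695*16 + 15 (F) = 699135
  699135*16 + 15 (F) = 11186175
  11186175*16 + 15 (F) = 178978815
Decimal = 178978815

178978815


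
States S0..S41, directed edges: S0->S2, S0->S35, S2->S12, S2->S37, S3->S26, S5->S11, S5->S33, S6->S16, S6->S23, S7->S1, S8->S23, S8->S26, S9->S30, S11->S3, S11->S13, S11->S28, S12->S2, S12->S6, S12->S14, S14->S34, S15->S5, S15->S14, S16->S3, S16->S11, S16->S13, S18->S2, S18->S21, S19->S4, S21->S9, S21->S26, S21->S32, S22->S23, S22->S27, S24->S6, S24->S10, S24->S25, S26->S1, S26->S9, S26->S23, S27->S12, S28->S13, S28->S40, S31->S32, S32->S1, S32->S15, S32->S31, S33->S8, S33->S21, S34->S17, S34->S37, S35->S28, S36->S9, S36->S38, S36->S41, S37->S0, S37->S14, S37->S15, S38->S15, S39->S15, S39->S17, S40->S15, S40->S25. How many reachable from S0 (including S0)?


BFS from S0:
  layer 0: {S0}
  layer 1: {S2, S35}
  layer 2: {S12, S28, S37}
  layer 3: {S6, S13, S14, S15, S40}
  layer 4: {S5, S16, S23, S25, S34}
  layer 5: {S3, S11, S17, S33}
  layer 6: {S8, S21, S26}
  layer 7: {S1, S9, S32}
  layer 8: {S30, S31}
Reachable set: {S0, S1, S2, S3, S5, S6, S8, S9, S11, S12, S13, S14, S15, S16, S17, S21, S23, S25, S26, S28, S30, S31, S32, S33, S34, S35, S37, S40}
Count = 28

28


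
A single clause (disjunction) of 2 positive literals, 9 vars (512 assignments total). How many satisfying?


Step 1: Total=2^9=512
Step 2: Unsat when all 2 false: 2^7=128
Step 3: Sat=512-128=384

384


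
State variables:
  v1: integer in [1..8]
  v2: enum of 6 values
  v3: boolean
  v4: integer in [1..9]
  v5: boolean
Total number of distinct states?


State space = product of domain sizes of all variables.
Domain sizes:
  v1 (integer in [1..8]): 8
  v2 (enum of 6 values): 6
  v3 (boolean): 2
  v4 (integer in [1..9]): 9
  v5 (boolean): 2
Product = 8 * 6 * 2 * 9 * 2 = 1728

1728


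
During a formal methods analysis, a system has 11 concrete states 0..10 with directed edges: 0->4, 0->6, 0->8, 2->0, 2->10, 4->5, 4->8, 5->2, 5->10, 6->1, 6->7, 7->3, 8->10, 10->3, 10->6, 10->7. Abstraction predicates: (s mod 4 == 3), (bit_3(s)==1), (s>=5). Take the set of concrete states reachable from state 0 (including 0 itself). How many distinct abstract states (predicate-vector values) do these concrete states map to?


BFS from 0:
Concrete reachable: {0, 1, 2, 3, 4, 5, 6, 7, 8, 10}
Abstract via predicates (s mod 4 == 3), (bit_3(s)==1), (s>=5):
  (0,0,0) <- {0, 1, 2, 4}
  (0,0,1) <- {5, 6}
  (0,1,1) <- {8, 10}
  (1,0,0) <- {3}
  (1,0,1) <- {7}
Distinct abstract states = 5

5


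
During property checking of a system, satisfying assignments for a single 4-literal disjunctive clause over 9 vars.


Step 1: Total=2^9=512
Step 2: Unsat when all 4 false: 2^5=32
Step 3: Sat=512-32=480

480


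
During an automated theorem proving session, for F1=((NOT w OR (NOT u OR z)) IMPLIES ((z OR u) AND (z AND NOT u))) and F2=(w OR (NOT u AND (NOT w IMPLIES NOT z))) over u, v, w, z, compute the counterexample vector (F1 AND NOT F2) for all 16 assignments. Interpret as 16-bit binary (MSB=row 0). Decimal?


F1 = ((NOT w OR (NOT u OR z)) IMPLIES ((z OR u) AND (z AND NOT u)))
F2 = (w OR (NOT u AND (NOT w IMPLIES NOT z)))
Counterexample to F1=>F2 is where F1=1 and F2=0.
Evaluate each row (bits = u,v,w,z, MSB first):
  row 0 [0000]: F1=0 F2=1 -> F1&~F2 -> 0
  row 1 [0001]: F1=1 F2=0 -> F1&~F2 -> 1
  row 2 [0010]: F1=0 F2=1 -> F1&~F2 -> 0
  row 3 [0011]: F1=1 F2=1 -> F1&~F2 -> 0
  row 4 [0100]: F1=0 F2=1 -> F1&~F2 -> 0
  row 5 [0101]: F1=1 F2=0 -> F1&~F2 -> 1
  row 6 [0110]: F1=0 F2=1 -> F1&~F2 -> 0
  row 7 [0111]: F1=1 F2=1 -> F1&~F2 -> 0
  row 8 [1000]: F1=0 F2=0 -> F1&~F2 -> 0
  row 9 [1001]: F1=0 F2=0 -> F1&~F2 -> 0
  row 10 [1010]: F1=1 F2=1 -> F1&~F2 -> 0
  row 11 [1011]: F1=0 F2=1 -> F1&~F2 -> 0
  row 12 [1100]: F1=0 F2=0 -> F1&~F2 -> 0
  row 13 [1101]: F1=0 F2=0 -> F1&~F2 -> 0
  row 14 [1110]: F1=1 F2=1 -> F1&~F2 -> 0
  row 15 [1111]: F1=0 F2=1 -> F1&~F2 -> 0
Full result column, 4 rows per line (u,v fixed per line; w,z runs 00..11 left to right):
  rows 0-3 [u,v=00]: 0100  = hex 4
  rows 4-7 [u,v=01]: 0100  = hex 4
  rows 8-11 [u,v=10]: 0000  = hex 0
  rows 12-15 [u,v=11]: 0000  = hex 0
Counterexample vector (row 0 .. row 15) = 0100010000000000
Output column grouped in 4s = 0100 0100 0000 0000 = 0x4400
Convert to decimal digit by digit (value = value*16 + digit):
  4 -> 4
  4*16 + 4 = 68
  68*16 + 0 = 1088
  1088*16 + 0 = 17408
Decimal = 17408

17408


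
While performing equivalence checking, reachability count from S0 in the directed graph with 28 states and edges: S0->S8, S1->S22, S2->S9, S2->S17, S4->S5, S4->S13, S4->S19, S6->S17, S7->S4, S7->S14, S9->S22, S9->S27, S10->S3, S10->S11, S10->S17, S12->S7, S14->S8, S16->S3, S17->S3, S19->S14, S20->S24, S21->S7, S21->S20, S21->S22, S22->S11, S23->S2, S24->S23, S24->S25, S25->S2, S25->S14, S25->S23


BFS from S0:
  layer 0: {S0}
  layer 1: {S8}
Reachable set: {S0, S8}
Count = 2

2


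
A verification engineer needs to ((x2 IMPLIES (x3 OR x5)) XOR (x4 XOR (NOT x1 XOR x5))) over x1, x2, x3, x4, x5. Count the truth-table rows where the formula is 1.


Formula: ((x2 IMPLIES (x3 OR x5)) XOR (x4 XOR (NOT x1 XOR x5))) over 5 vars (32 rows)
Evaluate each row (x1, x2, x3, x4, x5 as bits, MSB first):
  row 0 [00000]: ((0 IMPLIES (0 OR 0)) XOR (0 XOR (NOT 0 XOR 0))) -> 0
  row 1 [00001]: ((0 IMPLIES (0 OR 1)) XOR (0 XOR (NOT 0 XOR 1))) -> 1
  row 2 [00010]: ((0 IMPLIES (0 OR 0)) XOR (1 XOR (NOT 0 XOR 0))) -> 1
  row 3 [00011]: ((0 IMPLIES (0 OR 1)) XOR (1 XOR (NOT 0 XOR 1))) -> 0
  row 4 [00100]: ((0 IMPLIES (1 OR 0)) XOR (0 XOR (NOT 0 XOR 0))) -> 0
  row 5 [00101]: ((0 IMPLIES (1 OR 1)) XOR (0 XOR (NOT 0 XOR 1))) -> 1
  row 6 [00110]: ((0 IMPLIES (1 OR 0)) XOR (1 XOR (NOT 0 XOR 0))) -> 1
  row 7 [00111]: ((0 IMPLIES (1 OR 1)) XOR (1 XOR (NOT 0 XOR 1))) -> 0
  row 8 [01000]: ((1 IMPLIES (0 OR 0)) XOR (0 XOR (NOT 0 XOR 0))) -> 1
  row 9 [01001]: ((1 IMPLIES (0 OR 1)) XOR (0 XOR (NOT 0 XOR 1))) -> 1
  row 10 [01010]: ((1 IMPLIES (0 OR 0)) XOR (1 XOR (NOT 0 XOR 0))) -> 0
  row 11 [01011]: ((1 IMPLIES (0 OR 1)) XOR (1 XOR (NOT 0 XOR 1))) -> 0
  row 12 [01100]: ((1 IMPLIES (1 OR 0)) XOR (0 XOR (NOT 0 XOR 0))) -> 0
  row 13 [01101]: ((1 IMPLIES (1 OR 1)) XOR (0 XOR (NOT 0 XOR 1))) -> 1
  row 14 [01110]: ((1 IMPLIES (1 OR 0)) XOR (1 XOR (NOT 0 XOR 0))) -> 1
  row 15 [01111]: ((1 IMPLIES (1 OR 1)) XOR (1 XOR (NOT 0 XOR 1))) -> 0
  row 16 [10000]: ((0 IMPLIES (0 OR 0)) XOR (0 XOR (NOT 1 XOR 0))) -> 1
  row 17 [10001]: ((0 IMPLIES (0 OR 1)) XOR (0 XOR (NOT 1 XOR 1))) -> 0
  row 18 [10010]: ((0 IMPLIES (0 OR 0)) XOR (1 XOR (NOT 1 XOR 0))) -> 0
  row 19 [10011]: ((0 IMPLIES (0 OR 1)) XOR (1 XOR (NOT 1 XOR 1))) -> 1
  row 20 [10100]: ((0 IMPLIES (1 OR 0)) XOR (0 XOR (NOT 1 XOR 0))) -> 1
  row 21 [10101]: ((0 IMPLIES (1 OR 1)) XOR (0 XOR (NOT 1 XOR 1))) -> 0
  row 22 [10110]: ((0 IMPLIES (1 OR 0)) XOR (1 XOR (NOT 1 XOR 0))) -> 0
  row 23 [10111]: ((0 IMPLIES (1 OR 1)) XOR (1 XOR (NOT 1 XOR 1))) -> 1
  row 24 [11000]: ((1 IMPLIES (0 OR 0)) XOR (0 XOR (NOT 1 XOR 0))) -> 0
  row 25 [11001]: ((1 IMPLIES (0 OR 1)) XOR (0 XOR (NOT 1 XOR 1))) -> 0
  row 26 [11010]: ((1 IMPLIES (0 OR 0)) XOR (1 XOR (NOT 1 XOR 0))) -> 1
  row 27 [11011]: ((1 IMPLIES (0 OR 1)) XOR (1 XOR (NOT 1 XOR 1))) -> 1
  row 28 [11100]: ((1 IMPLIES (1 OR 0)) XOR (0 XOR (NOT 1 XOR 0))) -> 1
  row 29 [11101]: ((1 IMPLIES (1 OR 1)) XOR (0 XOR (NOT 1 XOR 1))) -> 0
  row 30 [11110]: ((1 IMPLIES (1 OR 0)) XOR (1 XOR (NOT 1 XOR 0))) -> 0
  row 31 [11111]: ((1 IMPLIES (1 OR 1)) XOR (1 XOR (NOT 1 XOR 1))) -> 1
Full result column, 8 rows per line (x1,x2 fixed per line; x3,x4,x5 runs 000..111 left to right):
  rows 0-7 [x1,x2=00]: 01100110  (ones: 4)
  rows 8-15 [x1,x2=01]: 11000110  (ones: 4)
  rows 16-23 [x1,x2=10]: 10011001  (ones: 4)
  rows 24-31 [x1,x2=11]: 00111001  (ones: 4)
Count of 1-rows = 4+4+4+4 = 16

16


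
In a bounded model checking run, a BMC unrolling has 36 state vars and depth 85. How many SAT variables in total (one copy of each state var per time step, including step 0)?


BMC unrolls to depth k, creating one copy of each state var for steps 0..k.
Step count = 85 + 1 = 86 (steps 0 through 85)
Vars per step = 36
Total = 36 * 86 = 3096

3096


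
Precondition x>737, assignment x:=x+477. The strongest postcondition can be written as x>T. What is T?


Formula: sp(P, x:=E) = exists old_x. (x = E[old_x/x]) AND P[old_x/x] (old_x is the value of x before the assignment; eliminate old_x by solving x = E[old_x/x] for old_x)
Step 1: Precondition P: x>737, i.e. old_x > 737
Step 2: Assignment gives x = old_x + 477, so old_x = x - 477
Step 3: Substitute into P: x - 477 > 737
Step 4: Simplify: x > 737+477 = 1214

1214


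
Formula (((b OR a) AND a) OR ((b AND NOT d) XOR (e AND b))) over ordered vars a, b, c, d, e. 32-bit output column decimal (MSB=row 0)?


Formula: (((b OR a) AND a) OR ((b AND NOT d) XOR (e AND b))) over a, b, c, d, e (32 rows)
Evaluate each row (bits = a,b,c,d,e, MSB first):
  row 0 [00000]: (((0 OR 0) AND 0) OR ((0 AND NOT 0) XOR (0 AND 0))) -> 0
  row 1 [00001]: (((0 OR 0) AND 0) OR ((0 AND NOT 0) XOR (1 AND 0))) -> 0
  row 2 [00010]: (((0 OR 0) AND 0) OR ((0 AND NOT 1) XOR (0 AND 0))) -> 0
  row 3 [00011]: (((0 OR 0) AND 0) OR ((0 AND NOT 1) XOR (1 AND 0))) -> 0
  row 4 [00100]: (((0 OR 0) AND 0) OR ((0 AND NOT 0) XOR (0 AND 0))) -> 0
  row 5 [00101]: (((0 OR 0) AND 0) OR ((0 AND NOT 0) XOR (1 AND 0))) -> 0
  row 6 [00110]: (((0 OR 0) AND 0) OR ((0 AND NOT 1) XOR (0 AND 0))) -> 0
  row 7 [00111]: (((0 OR 0) AND 0) OR ((0 AND NOT 1) XOR (1 AND 0))) -> 0
  row 8 [01000]: (((1 OR 0) AND 0) OR ((1 AND NOT 0) XOR (0 AND 1))) -> 1
  row 9 [01001]: (((1 OR 0) AND 0) OR ((1 AND NOT 0) XOR (1 AND 1))) -> 0
  row 10 [01010]: (((1 OR 0) AND 0) OR ((1 AND NOT 1) XOR (0 AND 1))) -> 0
  row 11 [01011]: (((1 OR 0) AND 0) OR ((1 AND NOT 1) XOR (1 AND 1))) -> 1
  row 12 [01100]: (((1 OR 0) AND 0) OR ((1 AND NOT 0) XOR (0 AND 1))) -> 1
  row 13 [01101]: (((1 OR 0) AND 0) OR ((1 AND NOT 0) XOR (1 AND 1))) -> 0
  row 14 [01110]: (((1 OR 0) AND 0) OR ((1 AND NOT 1) XOR (0 AND 1))) -> 0
  row 15 [01111]: (((1 OR 0) AND 0) OR ((1 AND NOT 1) XOR (1 AND 1))) -> 1
  row 16 [10000]: (((0 OR 1) AND 1) OR ((0 AND NOT 0) XOR (0 AND 0))) -> 1
  row 17 [10001]: (((0 OR 1) AND 1) OR ((0 AND NOT 0) XOR (1 AND 0))) -> 1
  row 18 [10010]: (((0 OR 1) AND 1) OR ((0 AND NOT 1) XOR (0 AND 0))) -> 1
  row 19 [10011]: (((0 OR 1) AND 1) OR ((0 AND NOT 1) XOR (1 AND 0))) -> 1
  row 20 [10100]: (((0 OR 1) AND 1) OR ((0 AND NOT 0) XOR (0 AND 0))) -> 1
  row 21 [10101]: (((0 OR 1) AND 1) OR ((0 AND NOT 0) XOR (1 AND 0))) -> 1
  row 22 [10110]: (((0 OR 1) AND 1) OR ((0 AND NOT 1) XOR (0 AND 0))) -> 1
  row 23 [10111]: (((0 OR 1) AND 1) OR ((0 AND NOT 1) XOR (1 AND 0))) -> 1
  row 24 [11000]: (((1 OR 1) AND 1) OR ((1 AND NOT 0) XOR (0 AND 1))) -> 1
  row 25 [11001]: (((1 OR 1) AND 1) OR ((1 AND NOT 0) XOR (1 AND 1))) -> 1
  row 26 [11010]: (((1 OR 1) AND 1) OR ((1 AND NOT 1) XOR (0 AND 1))) -> 1
  row 27 [11011]: (((1 OR 1) AND 1) OR ((1 AND NOT 1) XOR (1 AND 1))) -> 1
  row 28 [11100]: (((1 OR 1) AND 1) OR ((1 AND NOT 0) XOR (0 AND 1))) -> 1
  row 29 [11101]: (((1 OR 1) AND 1) OR ((1 AND NOT 0) XOR (1 AND 1))) -> 1
  row 30 [11110]: (((1 OR 1) AND 1) OR ((1 AND NOT 1) XOR (0 AND 1))) -> 1
  row 31 [11111]: (((1 OR 1) AND 1) OR ((1 AND NOT 1) XOR (1 AND 1))) -> 1
Full result column, 4 rows per line (a,b,c fixed per line; d,e runs 00..11 left to right):
  rows 0-3 [a,b,c=000]: 0000  = hex 0
  rows 4-7 [a,b,c=001]: 0000  = hex 0
  rows 8-11 [a,b,c=010]: 1001  = hex 9
  rows 12-15 [a,b,c=011]: 1001  = hex 9
  rows 16-19 [a,b,c=100]: 1111  = hex F
  rows 20-23 [a,b,c=101]: 1111  = hex F
  rows 24-27 [a,b,c=110]: 1111  = hex F
  rows 28-31 [a,b,c=111]: 1111  = hex F
Output column (row 0 .. row 31) = 00000000100110011111111111111111
Output column grouped in 4s = 0000 0000 1001 1001 1111 1111 1111 1111 = 0x0099FFFF
Convert to decimal digit by digit (value = value*16 + digit):
  0 -> 0
  0*16 + 0 = 0
  0*16 + 9 = 9
  9*16 + 9 = 153
  153*16 + 15 (F) = 2463
  2463*16 + 15 (F) = 39423
  39423*16 + 15 (F) = 630783
  630783*16 + 15 (F) = 10092543
Decimal = 10092543

10092543


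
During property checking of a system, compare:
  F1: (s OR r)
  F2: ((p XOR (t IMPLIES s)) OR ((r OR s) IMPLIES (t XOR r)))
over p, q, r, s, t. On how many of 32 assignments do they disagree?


F1 = (s OR r)
F2 = ((p XOR (t IMPLIES s)) OR ((r OR s) IMPLIES (t XOR r)))
Evaluate both on each of 32 rows (bits = p,q,r,s,t):
  row 0 [00000]: F1=0 F2=1 (differ) -> 1
  row 1 [00001]: F1=0 F2=1 (differ) -> 1
  row 2 [00010]: F1=1 F2=1 -> 0
  row 3 [00011]: F1=1 F2=1 -> 0
  row 4 [00100]: F1=1 F2=1 -> 0
  row 5 [00101]: F1=1 F2=0 (differ) -> 1
  row 6 [00110]: F1=1 F2=1 -> 0
  row 7 [00111]: F1=1 F2=1 -> 0
  row 8 [01000]: F1=0 F2=1 (differ) -> 1
  row 9 [01001]: F1=0 F2=1 (differ) -> 1
  row 10 [01010]: F1=1 F2=1 -> 0
  row 11 [01011]: F1=1 F2=1 -> 0
  row 12 [01100]: F1=1 F2=1 -> 0
  row 13 [01101]: F1=1 F2=0 (differ) -> 1
  row 14 [01110]: F1=1 F2=1 -> 0
  row 15 [01111]: F1=1 F2=1 -> 0
  row 16 [10000]: F1=0 F2=1 (differ) -> 1
  row 17 [10001]: F1=0 F2=1 (differ) -> 1
  row 18 [10010]: F1=1 F2=0 (differ) -> 1
  row 19 [10011]: F1=1 F2=1 -> 0
  row 20 [10100]: F1=1 F2=1 -> 0
  row 21 [10101]: F1=1 F2=1 -> 0
  row 22 [10110]: F1=1 F2=1 -> 0
  row 23 [10111]: F1=1 F2=0 (differ) -> 1
  row 24 [11000]: F1=0 F2=1 (differ) -> 1
  row 25 [11001]: F1=0 F2=1 (differ) -> 1
  row 26 [11010]: F1=1 F2=0 (differ) -> 1
  row 27 [11011]: F1=1 F2=1 -> 0
  row 28 [11100]: F1=1 F2=1 -> 0
  row 29 [11101]: F1=1 F2=1 -> 0
  row 30 [11110]: F1=1 F2=1 -> 0
  row 31 [11111]: F1=1 F2=0 (differ) -> 1
Full result column, 8 rows per line (p,q fixed per line; r,s,t runs 000..111 left to right):
  rows 0-7 [p,q=00]: 11000100  (ones: 3)
  rows 8-15 [p,q=01]: 11000100  (ones: 3)
  rows 16-23 [p,q=10]: 11100001  (ones: 4)
  rows 24-31 [p,q=11]: 11100001  (ones: 4)
Disagreements = 3+3+4+4 = 14

14


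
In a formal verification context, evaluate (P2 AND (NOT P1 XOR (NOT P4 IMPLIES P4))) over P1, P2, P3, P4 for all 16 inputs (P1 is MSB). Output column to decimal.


Formula: (P2 AND (NOT P1 XOR (NOT P4 IMPLIES P4))) over P1, P2, P3, P4 (16 rows)
Evaluate each row (bits = P1,P2,P3,P4, MSB first):
  row 0 [0000]: (0 AND (NOT 0 XOR (NOT 0 IMPLIES 0))) -> 0
  row 1 [0001]: (0 AND (NOT 0 XOR (NOT 1 IMPLIES 1))) -> 0
  row 2 [0010]: (0 AND (NOT 0 XOR (NOT 0 IMPLIES 0))) -> 0
  row 3 [0011]: (0 AND (NOT 0 XOR (NOT 1 IMPLIES 1))) -> 0
  row 4 [0100]: (1 AND (NOT 0 XOR (NOT 0 IMPLIES 0))) -> 1
  row 5 [0101]: (1 AND (NOT 0 XOR (NOT 1 IMPLIES 1))) -> 0
  row 6 [0110]: (1 AND (NOT 0 XOR (NOT 0 IMPLIES 0))) -> 1
  row 7 [0111]: (1 AND (NOT 0 XOR (NOT 1 IMPLIES 1))) -> 0
  row 8 [1000]: (0 AND (NOT 1 XOR (NOT 0 IMPLIES 0))) -> 0
  row 9 [1001]: (0 AND (NOT 1 XOR (NOT 1 IMPLIES 1))) -> 0
  row 10 [1010]: (0 AND (NOT 1 XOR (NOT 0 IMPLIES 0))) -> 0
  row 11 [1011]: (0 AND (NOT 1 XOR (NOT 1 IMPLIES 1))) -> 0
  row 12 [1100]: (1 AND (NOT 1 XOR (NOT 0 IMPLIES 0))) -> 0
  row 13 [1101]: (1 AND (NOT 1 XOR (NOT 1 IMPLIES 1))) -> 1
  row 14 [1110]: (1 AND (NOT 1 XOR (NOT 0 IMPLIES 0))) -> 0
  row 15 [1111]: (1 AND (NOT 1 XOR (NOT 1 IMPLIES 1))) -> 1
Full result column, 4 rows per line (P1,P2 fixed per line; P3,P4 runs 00..11 left to right):
  rows 0-3 [P1,P2=00]: 0000  = hex 0
  rows 4-7 [P1,P2=01]: 1010  = hex A
  rows 8-11 [P1,P2=10]: 0000  = hex 0
  rows 12-15 [P1,P2=11]: 0101  = hex 5
Output column (row 0 .. row 15) = 0000101000000101
Output column grouped in 4s = 0000 1010 0000 0101 = 0x0A05
Convert to decimal digit by digit (value = value*16 + digit):
  0 -> 0
  0*16 + 10 (A) = 10
  10*16 + 0 = 160
  160*16 + 5 = 2565
Decimal = 2565

2565


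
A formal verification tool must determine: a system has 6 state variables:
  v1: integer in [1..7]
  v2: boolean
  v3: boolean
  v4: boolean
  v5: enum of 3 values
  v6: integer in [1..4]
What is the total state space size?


State space = product of domain sizes of all variables.
Domain sizes:
  v1 (integer in [1..7]): 7
  v2 (boolean): 2
  v3 (boolean): 2
  v4 (boolean): 2
  v5 (enum of 3 values): 3
  v6 (integer in [1..4]): 4
Product = 7 * 2 * 2 * 2 * 3 * 4 = 672

672


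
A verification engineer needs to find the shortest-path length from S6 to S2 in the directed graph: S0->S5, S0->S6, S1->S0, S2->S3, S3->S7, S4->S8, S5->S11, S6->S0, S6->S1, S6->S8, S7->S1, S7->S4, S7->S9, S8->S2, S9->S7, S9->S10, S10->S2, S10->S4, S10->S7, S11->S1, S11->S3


BFS layer-by-layer from S6:
  dist 0: {S6}
  dist 1: {S0, S1, S8}
  dist 2: {S2, S5}
  -> S2 reached at distance 2
Shortest path length = 2

2


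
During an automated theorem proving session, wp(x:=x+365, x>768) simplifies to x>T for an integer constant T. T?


Formula: wp(x:=E, P) = P[E/x] (substitute E for x in postcondition)
Step 1: Postcondition: x>768
Step 2: Substitute x+365 for x: x+365>768
Step 3: Solve for x: x > 768-365 = 403

403


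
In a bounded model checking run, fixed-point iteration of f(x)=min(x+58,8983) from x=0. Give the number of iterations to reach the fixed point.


Step 1: x=0, cap=8983, increment=58
Step 2: x grows by 58 each step until capped at 8983; fixed point is x=8983
Step 3: iterations = ceil(8983/58) = 155

155


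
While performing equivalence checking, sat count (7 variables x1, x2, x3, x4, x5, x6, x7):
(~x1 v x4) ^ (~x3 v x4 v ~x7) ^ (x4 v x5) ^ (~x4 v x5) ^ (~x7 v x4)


CNF with 5 clauses over 7 vars (128 assignments).
An assignment satisfies CNF iff every clause has >=1 true literal.
Check each row (bits = x1,x2,x3,x4,x5,x6,x7; clause T/F shown):
  row 0 [0000000]: clauses=TTFTT -> 0
  row 1 [0000001]: clauses=TTFTF -> 0
  row 2 [0000010]: clauses=TTFTT -> 0
  row 3 [0000011]: clauses=TTFTF -> 0
  row 4 [0000100]: clauses=TTTTT -> 1
  (every remaining row is evaluated the same way; all 128 results are listed next)
Full result column, 8 rows per line (x1,x2,x3,x4 fixed per line; x5,x6,x7 runs 000..111 left to right):
  rows 0-7 [x1,x2,x3,x4=0000]: 00001010  (ones: 2)
  rows 8-15 [x1,x2,x3,x4=0001]: 00001111  (ones: 4)
  rows 16-23 [x1,x2,x3,x4=0010]: 00001010  (ones: 2)
  rows 24-31 [x1,x2,x3,x4=0011]: 00001111  (ones: 4)
  rows 32-39 [x1,x2,x3,x4=0100]: 00001010  (ones: 2)
  rows 40-47 [x1,x2,x3,x4=0101]: 00001111  (ones: 4)
  rows 48-55 [x1,x2,x3,x4=0110]: 00001010  (ones: 2)
  rows 56-63 [x1,x2,x3,x4=0111]: 00001111  (ones: 4)
  rows 64-71 [x1,x2,x3,x4=1000]: 00000000  (ones: 0)
  rows 72-79 [x1,x2,x3,x4=1001]: 00001111  (ones: 4)
  rows 80-87 [x1,x2,x3,x4=1010]: 00000000  (ones: 0)
  rows 88-95 [x1,x2,x3,x4=1011]: 00001111  (ones: 4)
  rows 96-103 [x1,x2,x3,x4=1100]: 00000000  (ones: 0)
  rows 104-111 [x1,x2,x3,x4=1101]: 00001111  (ones: 4)
  rows 112-119 [x1,x2,x3,x4=1110]: 00000000  (ones: 0)
  rows 120-127 [x1,x2,x3,x4=1111]: 00001111  (ones: 4)
Satisfying assignments = 2+4+2+4+2+4+2+4+0+4+0+4+0+4+0+4 = 40

40


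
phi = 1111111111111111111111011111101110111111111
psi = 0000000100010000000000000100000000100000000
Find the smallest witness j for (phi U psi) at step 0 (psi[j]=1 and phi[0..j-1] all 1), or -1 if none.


(phi U psi) at 0: need smallest j with psi[j]=1 and phi[i]=1 for all i in [0,j).
Scan from step 0:
  step 0: phi=1, psi=0 -> continue
  step 1: phi=1, psi=0 -> continue
  step 2: phi=1, psi=0 -> continue
  step 3: phi=1, psi=0 -> continue
  step 7: psi=1 and phi held for [0,7) -> witness found
Witness step = 7

7
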